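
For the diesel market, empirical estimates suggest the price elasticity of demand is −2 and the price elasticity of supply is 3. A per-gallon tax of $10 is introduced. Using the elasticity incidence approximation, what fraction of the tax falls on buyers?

Buyers' share ≈ 0.6.

Incidence ratio: buyers' share ≈ εs / (εs + |εd|) = 3 / (3 + 2) = 0.6.
Supply is the more elastic side, so buyers bear the larger share.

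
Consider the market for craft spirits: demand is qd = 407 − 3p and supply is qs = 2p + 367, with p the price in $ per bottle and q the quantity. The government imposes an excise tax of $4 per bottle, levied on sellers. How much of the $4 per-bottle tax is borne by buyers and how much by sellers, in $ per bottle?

Buyers bear $1.6 per bottle; sellers bear $2.4 per bottle.

Without the tax, 407 − 3p = 2p + 367 gives 5p = 40, so p* = $8 and q* = 383.
With the tax collected from sellers, supply shifts: qs = 2(p − 4) + 367.
New equilibrium: buyers pay $9.6, sellers receive $5.6, q = 378.2. (Wedge: pb − ps = 4.)
Burden on buyers: $1.6; on sellers: $2.4. (They sum to $4.)
The less price-elastic side of the market bears the larger share of a per-unit tax.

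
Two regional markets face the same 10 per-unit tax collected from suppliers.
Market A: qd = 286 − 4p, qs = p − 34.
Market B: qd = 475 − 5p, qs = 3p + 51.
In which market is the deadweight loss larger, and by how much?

Market A: pre-tax p* = 64, q* = 30; post-tax q = 22; deadweight loss = 40.
Market B: pre-tax p* = 53, q* = 210; post-tax q = 191.25; deadweight loss = 93.75.
Difference: 40 vs 93.75 → market B is larger by 53.75.

Market B, by 53.75.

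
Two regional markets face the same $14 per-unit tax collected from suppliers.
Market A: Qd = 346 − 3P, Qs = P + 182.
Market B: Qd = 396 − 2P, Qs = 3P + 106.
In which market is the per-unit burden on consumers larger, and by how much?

Market B, by $4.9.

Market A: pre-tax P* = $41, Q* = 223; post-tax Q = 212.5; per-unit burden on consumers = $3.5.
Market B: pre-tax P* = $58, Q* = 280; post-tax Q = 263.2; per-unit burden on consumers = $8.4.
Difference: $3.5 vs $8.4 → market B is larger by $4.9.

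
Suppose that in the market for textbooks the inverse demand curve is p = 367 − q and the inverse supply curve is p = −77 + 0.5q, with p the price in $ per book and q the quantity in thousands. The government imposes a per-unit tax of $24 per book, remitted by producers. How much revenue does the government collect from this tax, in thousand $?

Tax revenue = $6720 thousand.

Inverting to q(p) form: qd = 367 − p; qs = 2p + 154.
Before the tax: set 367 − p = 2p + 154 → p* = $71, q* = 296.
With the tax collected from producers, supply shifts: qs = 2(p − 24) + 154.
New equilibrium: consumers pay $87, producers receive $63, q = 280. (Wedge: pb − ps = 24.)
Revenue = t · Q = 24 · 280 = $6720.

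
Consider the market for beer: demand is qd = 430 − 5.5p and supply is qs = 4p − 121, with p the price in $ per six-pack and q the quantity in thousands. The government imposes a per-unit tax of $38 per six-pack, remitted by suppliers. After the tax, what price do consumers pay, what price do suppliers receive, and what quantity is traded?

Before the tax: set 430 − 5.5p = 4p − 121 → p* = $58, q* = 111.
With the tax collected from suppliers, supply shifts: qs = 4(p − 38) − 121.
New equilibrium: consumers pay $74, suppliers receive $36, q = 23. (Wedge: pb − ps = 38.)

Consumers pay $74; suppliers receive $36; quantity = 23.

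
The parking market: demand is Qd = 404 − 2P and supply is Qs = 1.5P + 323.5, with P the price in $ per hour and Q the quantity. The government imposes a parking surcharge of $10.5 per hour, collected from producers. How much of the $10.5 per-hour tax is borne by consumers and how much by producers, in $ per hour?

Consumers bear $4.5 per hour; producers bear $6 per hour.

Without the tax, 404 − 2P = 1.5P + 323.5 gives 3.5P = 80.5, so P* = $23 and Q* = 358.
With the tax collected from producers, supply shifts: Qs = 1.5(P − 10.5) + 323.5.
New equilibrium: consumers pay $27.5, producers receive $17, Q = 349. (Wedge: Pb − Ps = 10.5.)
Burden on consumers: $4.5; on producers: $6. (They sum to $10.5.)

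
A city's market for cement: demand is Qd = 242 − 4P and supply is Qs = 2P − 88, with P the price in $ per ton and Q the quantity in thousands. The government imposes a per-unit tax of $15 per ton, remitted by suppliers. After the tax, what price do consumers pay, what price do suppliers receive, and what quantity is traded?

Without the tax, 242 − 4P = 2P − 88 gives 6P = 330, so P* = $55 and Q* = 22.
With the tax collected from suppliers, supply shifts: Qs = 2(P − 15) − 88.
New equilibrium: consumers pay $60, suppliers receive $45, Q = 2. (Wedge: Pb − Ps = 15.)
The less price-elastic side of the market bears the larger share of a per-unit tax.

Consumers pay $60; suppliers receive $45; quantity = 2.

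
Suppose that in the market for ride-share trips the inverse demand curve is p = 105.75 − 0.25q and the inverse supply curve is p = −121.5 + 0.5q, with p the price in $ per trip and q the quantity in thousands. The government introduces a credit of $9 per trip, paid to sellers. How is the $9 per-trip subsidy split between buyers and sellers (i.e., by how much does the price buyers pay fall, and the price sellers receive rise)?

Buyers gain $3 per trip; sellers gain $6 per trip.

Inverting to q(p) form: qd = 423 − 4p; qs = 2p + 243.
Without the subsidy, 423 − 4p = 2p + 243 gives 6p = 180, so p* = $30 and q* = 303.
With a per-unit subsidy paid to sellers, each receives p + 9 per unit sold, so supply becomes qs = 2(p + 9) + 243.
Solving gives q = 315 with buyers paying $27 and sellers receiving $36 (the $9 wedge).
Gain to buyers: $3; to sellers: $6. (They sum to $9.)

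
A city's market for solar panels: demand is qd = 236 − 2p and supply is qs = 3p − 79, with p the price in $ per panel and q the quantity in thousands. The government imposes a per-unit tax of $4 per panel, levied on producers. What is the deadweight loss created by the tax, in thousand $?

Without the tax, 236 − 2p = 3p − 79 gives 5p = 315, so p* = $63 and q* = 110.
With the tax collected from producers, supply shifts: qs = 3(p − 4) − 79.
New equilibrium: consumers pay $65.4, producers receive $61.4, q = 105.2. (Wedge: pb − ps = 4.)
Quantity falls by |ΔQ| = |110 − 105.2| = 4.8.
DWL = ½ · t · |ΔQ| = ½ · 4 · 4.8 = $9.6.

Deadweight loss = $9.6 thousand.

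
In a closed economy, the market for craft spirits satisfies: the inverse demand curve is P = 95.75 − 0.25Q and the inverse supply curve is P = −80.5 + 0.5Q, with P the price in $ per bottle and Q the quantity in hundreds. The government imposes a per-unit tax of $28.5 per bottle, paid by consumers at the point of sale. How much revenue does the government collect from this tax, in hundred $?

Tax revenue = $5614.5 hundred.

Inverting to Q(P) form: Qd = 383 − 4P; Qs = 2P + 161.
Before the tax: set 383 − 4P = 2P + 161 → P* = $37, Q* = 235.
With the tax collected from consumers, demand (in seller-price terms) shifts: Qd = 383 − 4(P + 28.5).
New equilibrium: consumers pay $46.5, producers receive $18, Q = 197. (Wedge: Pb − Ps = 28.5.)
Revenue = t · Q = 28.5 · 197 = $5614.5.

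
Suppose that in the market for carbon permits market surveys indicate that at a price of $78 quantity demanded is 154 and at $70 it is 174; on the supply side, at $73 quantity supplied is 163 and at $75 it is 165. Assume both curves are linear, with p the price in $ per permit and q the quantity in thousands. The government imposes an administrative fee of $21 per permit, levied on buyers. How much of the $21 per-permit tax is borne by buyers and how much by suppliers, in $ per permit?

Demand slope: (174 − 154)/(70 − 78) = -2.5, so qd = 349 − 2.5p.
Supply slope: (165 − 163)/(75 − 73) = 1, so qs = p + 90.
Before the tax: set 349 − 2.5p = p + 90 → p* = $74, q* = 164.
With the tax collected from buyers, demand (in seller-price terms) shifts: qd = 349 − 2.5(p + 21).
Solving gives q = 149 with buyers paying $80 and suppliers receiving $59 (the $21 wedge).
Burden on buyers: $6; on suppliers: $15. (They sum to $21.)
The less price-elastic side of the market bears the larger share of a per-unit tax.

Buyers bear $6 per permit; suppliers bear $15 per permit.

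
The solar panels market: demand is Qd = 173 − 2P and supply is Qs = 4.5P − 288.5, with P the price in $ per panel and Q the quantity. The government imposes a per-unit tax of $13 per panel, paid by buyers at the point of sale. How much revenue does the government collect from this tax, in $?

Without the tax, 173 − 2P = 4.5P − 288.5 gives 6.5P = 461.5, so P* = $71 and Q* = 31.
With the tax collected from buyers, demand (in seller-price terms) shifts: Qd = 173 − 2(P + 13).
Solving gives Q = 13 with buyers paying $80 and producers receiving $67 (the $13 wedge).
Revenue = t · Q = 13 · 13 = $169.

Tax revenue = $169.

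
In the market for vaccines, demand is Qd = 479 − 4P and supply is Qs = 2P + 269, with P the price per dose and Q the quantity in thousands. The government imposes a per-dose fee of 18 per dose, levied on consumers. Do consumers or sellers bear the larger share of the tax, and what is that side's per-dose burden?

Without the tax, 479 − 4P = 2P + 269 gives 6P = 210, so P* = 35 and Q* = 339.
With the tax collected from consumers, demand (in seller-price terms) shifts: Qd = 479 − 4(P + 18).
New equilibrium: consumers pay 41, sellers receive 23, Q = 315. (Wedge: Pb − Ps = 18.)
Per-dose burden: consumers 6, sellers 12.
Sellers take the larger share because supply is less price-elastic here (demand slope 4 vs supply slope 2).

Sellers bear the larger share: 12 per dose.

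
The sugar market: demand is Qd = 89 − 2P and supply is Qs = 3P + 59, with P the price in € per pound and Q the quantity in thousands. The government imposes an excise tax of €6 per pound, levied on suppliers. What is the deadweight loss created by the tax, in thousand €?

Deadweight loss = €21.6 thousand.

Without the tax, 89 − 2P = 3P + 59 gives 5P = 30, so P* = €6 and Q* = 77.
With the tax collected from suppliers, supply shifts: Qs = 3(P − 6) + 59.
Solving gives Q = 69.8 with consumers paying €9.6 and suppliers receiving €3.6 (the €6 wedge).
Quantity falls by |ΔQ| = |77 − 69.8| = 7.2.
DWL = ½ · t · |ΔQ| = ½ · 6 · 7.2 = €21.6.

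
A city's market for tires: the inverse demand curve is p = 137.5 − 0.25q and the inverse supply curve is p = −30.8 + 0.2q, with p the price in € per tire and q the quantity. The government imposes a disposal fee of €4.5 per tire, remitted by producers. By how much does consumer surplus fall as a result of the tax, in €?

Inverting to q(p) form: qd = 550 − 4p; qs = 5p + 154.
Without the tax, 550 − 4p = 5p + 154 gives 9p = 396, so p* = €44 and q* = 374.
With the tax collected from producers, supply shifts: qs = 5(p − 4.5) + 154.
Solving gives q = 364 with consumers paying €46.5 and producers receiving €42 (the €4.5 wedge).
ΔCS is the trapezoid between Q = 364 and Q = 374 of height €2.5: ½ · (374 + 364) · 2.5 = €922.5.

Consumer surplus falls by €922.5.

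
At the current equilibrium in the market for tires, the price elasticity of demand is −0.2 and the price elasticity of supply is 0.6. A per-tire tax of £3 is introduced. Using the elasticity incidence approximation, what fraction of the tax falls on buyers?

Incidence ratio: buyers' share ≈ εs / (εs + |εd|) = 0.6 / (0.6 + 0.2) = 0.75.
Supply is the more elastic side, so buyers bear the larger share.

Buyers' share ≈ 0.75.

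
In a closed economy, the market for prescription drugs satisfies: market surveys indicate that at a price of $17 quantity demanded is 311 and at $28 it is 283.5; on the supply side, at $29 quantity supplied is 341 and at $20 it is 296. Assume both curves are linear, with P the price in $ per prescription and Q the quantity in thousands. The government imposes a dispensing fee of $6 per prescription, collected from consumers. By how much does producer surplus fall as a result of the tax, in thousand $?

Demand slope: (283.5 − 311)/(28 − 17) = -2.5, so Qd = 353.5 − 2.5P.
Supply slope: (296 − 341)/(20 − 29) = 5, so Qs = 5P + 196.
Without the tax, 353.5 − 2.5P = 5P + 196 gives 7.5P = 157.5, so P* = $21 and Q* = 301.
With the tax collected from consumers, demand (in seller-price terms) shifts: Qd = 353.5 − 2.5(P + 6).
Solving gives Q = 291 with consumers paying $25 and producers receiving $19 (the $6 wedge).
ΔPS is the trapezoid between Q = 291 and Q = 301 of height $2: ½ · (301 + 291) · 2 = $592.

Producer surplus falls by $592 thousand.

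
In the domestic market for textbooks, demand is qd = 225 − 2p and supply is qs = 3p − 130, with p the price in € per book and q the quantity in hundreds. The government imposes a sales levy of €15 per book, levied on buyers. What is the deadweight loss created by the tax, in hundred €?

Deadweight loss = €135 hundred.

Before the tax: set 225 − 2p = 3p − 130 → p* = €71, q* = 83.
With the tax collected from buyers, demand (in seller-price terms) shifts: qd = 225 − 2(p + 15).
New equilibrium: buyers pay €80, producers receive €65, q = 65. (Wedge: pb − ps = 15.)
Quantity falls by |ΔQ| = |83 − 65| = 18.
DWL = ½ · t · |ΔQ| = ½ · 15 · 18 = €135.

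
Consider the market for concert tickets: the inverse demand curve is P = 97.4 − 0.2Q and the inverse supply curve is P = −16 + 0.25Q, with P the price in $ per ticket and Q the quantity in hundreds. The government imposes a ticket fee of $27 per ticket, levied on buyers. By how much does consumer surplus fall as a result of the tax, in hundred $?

Inverting to Q(P) form: Qd = 487 − 5P; Qs = 4P + 64.
Before the tax: set 487 − 5P = 4P + 64 → P* = $47, Q* = 252.
With the tax collected from buyers, demand (in seller-price terms) shifts: Qd = 487 − 5(P + 27).
Solving gives Q = 192 with buyers paying $59 and producers receiving $32 (the $27 wedge).
ΔCS is the trapezoid between Q = 192 and Q = 252 of height $12: ½ · (252 + 192) · 12 = $2664.

Consumer surplus falls by $2664 hundred.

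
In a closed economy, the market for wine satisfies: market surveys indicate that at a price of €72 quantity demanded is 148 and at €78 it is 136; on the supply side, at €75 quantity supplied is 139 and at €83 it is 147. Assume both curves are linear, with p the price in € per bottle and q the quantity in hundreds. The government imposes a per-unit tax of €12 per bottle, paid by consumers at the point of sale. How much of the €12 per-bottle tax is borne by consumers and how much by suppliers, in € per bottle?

Demand slope: (136 − 148)/(78 − 72) = -2, so qd = 292 − 2p.
Supply slope: (147 − 139)/(83 − 75) = 1, so qs = p + 64.
Before the tax: set 292 − 2p = p + 64 → p* = €76, q* = 140.
With the tax collected from consumers, demand (in seller-price terms) shifts: qd = 292 − 2(p + 12).
New equilibrium: consumers pay €80, suppliers receive €68, q = 132. (Wedge: pb − ps = 12.)
Burden on consumers: €4; on suppliers: €8. (They sum to €12.)
The less price-elastic side of the market bears the larger share of a per-unit tax.

Consumers bear €4 per bottle; suppliers bear €8 per bottle.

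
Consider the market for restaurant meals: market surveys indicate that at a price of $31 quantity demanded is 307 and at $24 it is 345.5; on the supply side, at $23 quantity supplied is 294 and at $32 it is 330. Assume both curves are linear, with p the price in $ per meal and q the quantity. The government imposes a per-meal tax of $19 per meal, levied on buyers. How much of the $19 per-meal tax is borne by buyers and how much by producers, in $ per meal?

Demand slope: (345.5 − 307)/(24 − 31) = -5.5, so qd = 477.5 − 5.5p.
Supply slope: (330 − 294)/(32 − 23) = 4, so qs = 4p + 202.
Before the tax: set 477.5 − 5.5p = 4p + 202 → p* = $29, q* = 318.
With the tax collected from buyers, demand (in seller-price terms) shifts: qd = 477.5 − 5.5(p + 19).
Solving gives q = 274 with buyers paying $37 and producers receiving $18 (the $19 wedge).
Burden on buyers: $8; on producers: $11. (They sum to $19.)

Buyers bear $8 per meal; producers bear $11 per meal.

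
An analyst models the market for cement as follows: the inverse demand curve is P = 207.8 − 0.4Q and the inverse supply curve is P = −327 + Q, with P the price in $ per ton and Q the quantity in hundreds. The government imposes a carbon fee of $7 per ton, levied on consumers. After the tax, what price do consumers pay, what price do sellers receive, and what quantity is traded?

Consumers pay $57; sellers receive $50; quantity = 377.

Rewrite in direct form: Qd = 519.5 − 2.5P and Qs = P + 327.
Before the tax: set 519.5 − 2.5P = P + 327 → P* = $55, Q* = 382.
With the tax collected from consumers, demand (in seller-price terms) shifts: Qd = 519.5 − 2.5(P + 7).
Solving gives Q = 377 with consumers paying $57 and sellers receiving $50 (the $7 wedge).
The less price-elastic side of the market bears the larger share of a per-unit tax.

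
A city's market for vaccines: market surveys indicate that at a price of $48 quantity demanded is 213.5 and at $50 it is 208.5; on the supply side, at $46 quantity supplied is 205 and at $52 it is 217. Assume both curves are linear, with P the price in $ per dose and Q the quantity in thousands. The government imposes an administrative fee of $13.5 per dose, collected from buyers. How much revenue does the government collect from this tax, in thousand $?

Demand slope: (208.5 − 213.5)/(50 − 48) = -2.5, so Qd = 333.5 − 2.5P.
Supply slope: (217 − 205)/(52 − 46) = 2, so Qs = 2P + 113.
Without the tax, 333.5 − 2.5P = 2P + 113 gives 4.5P = 220.5, so P* = $49 and Q* = 211.
With the tax collected from buyers, demand (in seller-price terms) shifts: Qd = 333.5 − 2.5(P + 13.5).
New equilibrium: buyers pay $55, suppliers receive $41.5, Q = 196. (Wedge: Pb − Ps = 13.5.)
Revenue = t · Q = 13.5 · 196 = $2646.

Tax revenue = $2646 thousand.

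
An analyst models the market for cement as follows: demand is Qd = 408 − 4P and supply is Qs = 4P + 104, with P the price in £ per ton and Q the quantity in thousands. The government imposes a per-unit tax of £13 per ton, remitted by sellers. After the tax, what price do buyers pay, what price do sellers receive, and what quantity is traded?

Buyers pay £44.5; sellers receive £31.5; quantity = 230.

Before the tax: set 408 − 4P = 4P + 104 → P* = £38, Q* = 256.
With the tax collected from sellers, supply shifts: Qs = 4(P − 13) + 104.
New equilibrium: buyers pay £44.5, sellers receive £31.5, Q = 230. (Wedge: Pb − Ps = 13.)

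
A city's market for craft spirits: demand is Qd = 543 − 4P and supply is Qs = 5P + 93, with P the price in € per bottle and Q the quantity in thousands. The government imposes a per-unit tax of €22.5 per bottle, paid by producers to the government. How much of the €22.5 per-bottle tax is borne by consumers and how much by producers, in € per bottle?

Consumers bear €12.5 per bottle; producers bear €10 per bottle.

Before the tax: set 543 − 4P = 5P + 93 → P* = €50, Q* = 343.
With the tax collected from producers, supply shifts: Qs = 5(P − 22.5) + 93.
Solving gives Q = 293 with consumers paying €62.5 and producers receiving €40 (the €22.5 wedge).
Burden on consumers: €12.5; on producers: €10. (They sum to €22.5.)
The less price-elastic side of the market bears the larger share of a per-unit tax.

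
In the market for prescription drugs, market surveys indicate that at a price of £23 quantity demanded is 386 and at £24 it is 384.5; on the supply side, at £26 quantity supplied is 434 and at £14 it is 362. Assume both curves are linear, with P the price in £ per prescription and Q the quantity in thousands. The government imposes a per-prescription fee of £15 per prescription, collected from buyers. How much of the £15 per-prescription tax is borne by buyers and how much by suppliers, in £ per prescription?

Demand slope: (384.5 − 386)/(24 − 23) = -1.5, so Qd = 420.5 − 1.5P.
Supply slope: (362 − 434)/(14 − 26) = 6, so Qs = 6P + 278.
Before the tax: set 420.5 − 1.5P = 6P + 278 → P* = £19, Q* = 392.
With the tax collected from buyers, demand (in seller-price terms) shifts: Qd = 420.5 − 1.5(P + 15).
New equilibrium: buyers pay £31, suppliers receive £16, Q = 374. (Wedge: Pb − Ps = 15.)
Burden on buyers: £12; on suppliers: £3. (They sum to £15.)
The less price-elastic side of the market bears the larger share of a per-unit tax.

Buyers bear £12 per prescription; suppliers bear £3 per prescription.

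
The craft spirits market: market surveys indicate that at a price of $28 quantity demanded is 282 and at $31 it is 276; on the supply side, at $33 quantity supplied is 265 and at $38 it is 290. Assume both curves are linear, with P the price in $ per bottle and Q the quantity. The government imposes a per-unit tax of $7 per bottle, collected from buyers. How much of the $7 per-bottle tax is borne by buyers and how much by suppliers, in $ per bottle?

Buyers bear $5 per bottle; suppliers bear $2 per bottle.

Demand slope: (276 − 282)/(31 − 28) = -2, so Qd = 338 − 2P.
Supply slope: (290 − 265)/(38 − 33) = 5, so Qs = 5P + 100.
Without the tax, 338 − 2P = 5P + 100 gives 7P = 238, so P* = $34 and Q* = 270.
With the tax collected from buyers, demand (in seller-price terms) shifts: Qd = 338 − 2(P + 7).
New equilibrium: buyers pay $39, suppliers receive $32, Q = 260. (Wedge: Pb − Ps = 7.)
Burden on buyers: $5; on suppliers: $2. (They sum to $7.)
The less price-elastic side of the market bears the larger share of a per-unit tax.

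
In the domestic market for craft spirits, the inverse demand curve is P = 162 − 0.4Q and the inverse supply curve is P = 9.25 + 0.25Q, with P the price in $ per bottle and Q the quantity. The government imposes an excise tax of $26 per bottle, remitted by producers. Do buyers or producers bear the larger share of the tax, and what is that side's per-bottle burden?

Inverting to Q(P) form: Qd = 405 − 2.5P; Qs = 4P − 37.
Without the tax, 405 − 2.5P = 4P − 37 gives 6.5P = 442, so P* = $68 and Q* = 235.
With the tax collected from producers, supply shifts: Qs = 4(P − 26) − 37.
New equilibrium: buyers pay $84, producers receive $58, Q = 195. (Wedge: Pb − Ps = 26.)
Per-bottle burden: buyers $16, producers $10.
Buyers take the larger share because demand is less price-elastic here (demand slope 2.5 vs supply slope 4).

Buyers bear the larger share: $16 per bottle.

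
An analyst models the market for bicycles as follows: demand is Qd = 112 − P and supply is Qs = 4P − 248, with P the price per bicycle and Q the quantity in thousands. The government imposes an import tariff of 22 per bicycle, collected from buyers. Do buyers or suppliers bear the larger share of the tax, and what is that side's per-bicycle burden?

Before the tax: set 112 − P = 4P − 248 → P* = 72, Q* = 40.
With the tax collected from buyers, demand (in seller-price terms) shifts: Qd = 112 − (P + 22).
New equilibrium: buyers pay 89.6, suppliers receive 67.6, Q = 22.4. (Wedge: Pb − Ps = 22.)
Per-bicycle burden: buyers 17.6, suppliers 4.4.
Buyers take the larger share because demand is less price-elastic here (demand slope 1 vs supply slope 4).

Buyers bear the larger share: 17.6 per bicycle.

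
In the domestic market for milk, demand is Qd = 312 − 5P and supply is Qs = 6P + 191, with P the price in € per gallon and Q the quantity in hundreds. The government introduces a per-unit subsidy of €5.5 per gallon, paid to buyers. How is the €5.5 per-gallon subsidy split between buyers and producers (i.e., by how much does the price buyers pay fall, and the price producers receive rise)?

Without the subsidy, 312 − 5P = 6P + 191 gives 11P = 121, so P* = €11 and Q* = 257.
With a per-unit subsidy paid to buyers, each effectively pays P − 5.5, so demand becomes Qd = 312 − 5(P − 5.5).
Solving gives Q = 272 with buyers paying €8 and producers receiving €13.5 (the €5.5 wedge).
Gain to buyers: €3; to producers: €2.5. (They sum to €5.5.)

Buyers gain €3 per gallon; producers gain €2.5 per gallon.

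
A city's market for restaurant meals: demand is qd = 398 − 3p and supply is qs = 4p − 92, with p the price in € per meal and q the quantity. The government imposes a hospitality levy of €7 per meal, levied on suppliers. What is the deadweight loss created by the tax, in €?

Deadweight loss = €42.

Without the tax, 398 − 3p = 4p − 92 gives 7p = 490, so p* = €70 and q* = 188.
With the tax collected from suppliers, supply shifts: qs = 4(p − 7) − 92.
New equilibrium: consumers pay €74, suppliers receive €67, q = 176. (Wedge: pb − ps = 7.)
Quantity falls by |ΔQ| = |188 − 176| = 12.
DWL = ½ · t · |ΔQ| = ½ · 7 · 12 = €42.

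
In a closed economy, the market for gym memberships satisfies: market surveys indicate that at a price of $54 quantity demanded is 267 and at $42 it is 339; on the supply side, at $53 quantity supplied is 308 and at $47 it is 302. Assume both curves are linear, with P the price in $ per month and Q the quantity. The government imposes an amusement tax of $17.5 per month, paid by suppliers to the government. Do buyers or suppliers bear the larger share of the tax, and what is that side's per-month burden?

Demand slope: (339 − 267)/(42 − 54) = -6, so Qd = 591 − 6P.
Supply slope: (302 − 308)/(47 − 53) = 1, so Qs = P + 255.
Without the tax, 591 − 6P = P + 255 gives 7P = 336, so P* = $48 and Q* = 303.
With the tax collected from suppliers, supply shifts: Qs = (P − 17.5) + 255.
New equilibrium: buyers pay $50.5, suppliers receive $33, Q = 288. (Wedge: Pb − Ps = 17.5.)
Per-month burden: buyers $2.5, suppliers $15.
Suppliers take the larger share because supply is less price-elastic here (demand slope 6 vs supply slope 1).

Suppliers bear the larger share: $15 per month.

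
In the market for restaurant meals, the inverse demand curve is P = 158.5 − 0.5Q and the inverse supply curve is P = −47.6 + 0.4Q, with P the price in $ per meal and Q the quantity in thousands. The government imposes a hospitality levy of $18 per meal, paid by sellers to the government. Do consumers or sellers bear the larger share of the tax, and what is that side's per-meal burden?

Inverting to Q(P) form: Qd = 317 − 2P; Qs = 2.5P + 119.
Without the tax, 317 − 2P = 2.5P + 119 gives 4.5P = 198, so P* = $44 and Q* = 229.
With the tax collected from sellers, supply shifts: Qs = 2.5(P − 18) + 119.
New equilibrium: consumers pay $54, sellers receive $36, Q = 209. (Wedge: Pb − Ps = 18.)
Per-meal burden: consumers $10, sellers $8.
Consumers take the larger share because demand is less price-elastic here (demand slope 2 vs supply slope 2.5).
The less price-elastic side of the market bears the larger share of a per-unit tax.

Consumers bear the larger share: $10 per meal.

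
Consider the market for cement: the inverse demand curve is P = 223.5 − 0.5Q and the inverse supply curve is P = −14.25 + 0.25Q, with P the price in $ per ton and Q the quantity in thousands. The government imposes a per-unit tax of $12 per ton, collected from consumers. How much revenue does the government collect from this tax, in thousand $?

Rewrite in direct form: Qd = 447 − 2P and Qs = 4P + 57.
Without the tax, 447 − 2P = 4P + 57 gives 6P = 390, so P* = $65 and Q* = 317.
With the tax collected from consumers, demand (in seller-price terms) shifts: Qd = 447 − 2(P + 12).
Solving gives Q = 301 with consumers paying $73 and producers receiving $61 (the $12 wedge).
Revenue = t · Q = 12 · 301 = $3612.

Tax revenue = $3612 thousand.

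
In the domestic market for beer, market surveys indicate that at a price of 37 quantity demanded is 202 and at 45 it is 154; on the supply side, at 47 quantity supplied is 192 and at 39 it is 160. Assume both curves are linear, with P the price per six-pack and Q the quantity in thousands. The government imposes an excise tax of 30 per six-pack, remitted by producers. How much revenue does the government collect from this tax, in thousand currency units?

Tax revenue = 3000 thousand.

Demand slope: (154 − 202)/(45 − 37) = -6, so Qd = 424 − 6P.
Supply slope: (160 − 192)/(39 − 47) = 4, so Qs = 4P + 4.
Before the tax: set 424 − 6P = 4P + 4 → P* = 42, Q* = 172.
With the tax collected from producers, supply shifts: Qs = 4(P − 30) + 4.
Solving gives Q = 100 with consumers paying 54 and producers receiving 24 (the 30 wedge).
Revenue = t · Q = 30 · 100 = 3000.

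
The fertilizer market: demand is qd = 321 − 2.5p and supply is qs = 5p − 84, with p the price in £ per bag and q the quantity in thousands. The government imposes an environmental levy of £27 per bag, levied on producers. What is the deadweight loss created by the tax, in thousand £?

Before the tax: set 321 − 2.5p = 5p − 84 → p* = £54, q* = 186.
With the tax collected from producers, supply shifts: qs = 5(p − 27) − 84.
New equilibrium: buyers pay £72, producers receive £45, q = 141. (Wedge: pb − ps = 27.)
Quantity falls by |ΔQ| = |186 − 141| = 45.
DWL = ½ · t · |ΔQ| = ½ · 27 · 45 = £607.5.

Deadweight loss = £607.5 thousand.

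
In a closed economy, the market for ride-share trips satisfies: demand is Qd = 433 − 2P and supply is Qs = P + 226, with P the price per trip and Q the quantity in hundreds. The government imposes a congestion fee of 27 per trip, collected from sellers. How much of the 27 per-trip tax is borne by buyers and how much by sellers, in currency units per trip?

Without the tax, 433 − 2P = P + 226 gives 3P = 207, so P* = 69 and Q* = 295.
With the tax collected from sellers, supply shifts: Qs = (P − 27) + 226.
New equilibrium: buyers pay 78, sellers receive 51, Q = 277. (Wedge: Pb − Ps = 27.)
Burden on buyers: 9; on sellers: 18. (They sum to 27.)

Buyers bear 9 per trip; sellers bear 18 per trip.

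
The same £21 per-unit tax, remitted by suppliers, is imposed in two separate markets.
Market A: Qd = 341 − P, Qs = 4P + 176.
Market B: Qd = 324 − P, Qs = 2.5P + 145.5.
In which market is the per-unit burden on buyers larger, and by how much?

Market A: pre-tax P* = £33, Q* = 308; post-tax Q = 291.2; per-unit burden on buyers = £16.8.
Market B: pre-tax P* = £51, Q* = 273; post-tax Q = 258; per-unit burden on buyers = £15.
Difference: £16.8 vs £15 → market A is larger by £1.8.

Market A, by £1.8.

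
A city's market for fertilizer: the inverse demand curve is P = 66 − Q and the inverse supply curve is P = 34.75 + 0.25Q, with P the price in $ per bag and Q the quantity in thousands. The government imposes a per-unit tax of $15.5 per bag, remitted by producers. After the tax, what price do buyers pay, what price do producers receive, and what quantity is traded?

Rewrite in direct form: Qd = 66 − P and Qs = 4P − 139.
Without the tax, 66 − P = 4P − 139 gives 5P = 205, so P* = $41 and Q* = 25.
With the tax collected from producers, supply shifts: Qs = 4(P − 15.5) − 139.
Solving gives Q = 12.6 with buyers paying $53.4 and producers receiving $37.9 (the $15.5 wedge).

Buyers pay $53.4; producers receive $37.9; quantity = 12.6.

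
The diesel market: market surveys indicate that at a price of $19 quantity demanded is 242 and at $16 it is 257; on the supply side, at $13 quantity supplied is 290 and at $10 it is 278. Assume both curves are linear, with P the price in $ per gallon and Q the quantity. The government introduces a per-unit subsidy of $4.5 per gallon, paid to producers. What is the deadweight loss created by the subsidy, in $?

Deadweight loss = $22.5.

Demand slope: (257 − 242)/(16 − 19) = -5, so Qd = 337 − 5P.
Supply slope: (278 − 290)/(10 − 13) = 4, so Qs = 4P + 238.
Without the subsidy, 337 − 5P = 4P + 238 gives 9P = 99, so P* = $11 and Q* = 282.
With a per-unit subsidy paid to producers, each receives P + 4.5 per unit sold, so supply becomes Qs = 4(P + 4.5) + 238.
Solving gives Q = 292 with buyers paying $9 and producers receiving $13.5 (the $4.5 wedge).
Quantity rises by |ΔQ| = |282 − 292| = 10.
DWL = ½ · t · |ΔQ| = ½ · 4.5 · 10 = $22.5.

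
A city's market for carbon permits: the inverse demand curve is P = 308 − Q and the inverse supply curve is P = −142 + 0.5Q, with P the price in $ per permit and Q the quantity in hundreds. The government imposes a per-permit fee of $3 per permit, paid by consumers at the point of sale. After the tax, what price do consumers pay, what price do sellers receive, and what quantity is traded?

Consumers pay $10; sellers receive $7; quantity = 298.

Rewrite in direct form: Qd = 308 − P and Qs = 2P + 284.
Before the tax: set 308 − P = 2P + 284 → P* = $8, Q* = 300.
With the tax collected from consumers, demand (in seller-price terms) shifts: Qd = 308 − (P + 3).
Solving gives Q = 298 with consumers paying $10 and sellers receiving $7 (the $3 wedge).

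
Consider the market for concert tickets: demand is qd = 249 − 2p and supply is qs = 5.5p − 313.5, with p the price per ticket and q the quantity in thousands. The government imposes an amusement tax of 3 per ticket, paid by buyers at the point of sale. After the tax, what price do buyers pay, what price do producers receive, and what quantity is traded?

Buyers pay 77.2; producers receive 74.2; quantity = 94.6.

Before the tax: set 249 − 2p = 5.5p − 313.5 → p* = 75, q* = 99.
With the tax collected from buyers, demand (in seller-price terms) shifts: qd = 249 − 2(p + 3).
Solving gives q = 94.6 with buyers paying 77.2 and producers receiving 74.2 (the 3 wedge).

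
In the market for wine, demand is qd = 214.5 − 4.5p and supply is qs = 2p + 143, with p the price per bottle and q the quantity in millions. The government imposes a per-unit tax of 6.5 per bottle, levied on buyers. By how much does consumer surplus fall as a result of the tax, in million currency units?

Without the tax, 214.5 − 4.5p = 2p + 143 gives 6.5p = 71.5, so p* = 11 and q* = 165.
With the tax collected from buyers, demand (in seller-price terms) shifts: qd = 214.5 − 4.5(p + 6.5).
New equilibrium: buyers pay 13, sellers receive 6.5, q = 156. (Wedge: pb − ps = 6.5.)
ΔCS is the trapezoid between Q = 156 and Q = 165 of height 2: ½ · (165 + 156) · 2 = 321.

Consumer surplus falls by 321 million.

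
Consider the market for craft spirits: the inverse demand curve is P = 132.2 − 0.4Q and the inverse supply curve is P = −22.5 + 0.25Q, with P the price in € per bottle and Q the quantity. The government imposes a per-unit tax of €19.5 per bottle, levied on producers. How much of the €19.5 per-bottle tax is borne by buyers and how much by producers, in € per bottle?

Buyers bear €12 per bottle; producers bear €7.5 per bottle.

Inverting to Q(P) form: Qd = 330.5 − 2.5P; Qs = 4P + 90.
Before the tax: set 330.5 − 2.5P = 4P + 90 → P* = €37, Q* = 238.
With the tax collected from producers, supply shifts: Qs = 4(P − 19.5) + 90.
Solving gives Q = 208 with buyers paying €49 and producers receiving €29.5 (the €19.5 wedge).
Burden on buyers: €12; on producers: €7.5. (They sum to €19.5.)
The less price-elastic side of the market bears the larger share of a per-unit tax.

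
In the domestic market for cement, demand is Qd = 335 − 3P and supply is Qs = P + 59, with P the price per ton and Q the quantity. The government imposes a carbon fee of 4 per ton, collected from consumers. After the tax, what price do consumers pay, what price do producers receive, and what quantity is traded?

Before the tax: set 335 − 3P = P + 59 → P* = 69, Q* = 128.
With the tax collected from consumers, demand (in seller-price terms) shifts: Qd = 335 − 3(P + 4).
New equilibrium: consumers pay 70, producers receive 66, Q = 125. (Wedge: Pb − Ps = 4.)
The less price-elastic side of the market bears the larger share of a per-unit tax.

Consumers pay 70; producers receive 66; quantity = 125.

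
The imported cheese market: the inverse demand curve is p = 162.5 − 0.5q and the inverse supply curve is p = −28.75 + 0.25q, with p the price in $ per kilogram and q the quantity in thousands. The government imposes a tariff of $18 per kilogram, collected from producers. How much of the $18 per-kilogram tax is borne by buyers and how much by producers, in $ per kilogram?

Buyers bear $12 per kilogram; producers bear $6 per kilogram.

Rewrite in direct form: qd = 325 − 2p and qs = 4p + 115.
Before the tax: set 325 − 2p = 4p + 115 → p* = $35, q* = 255.
With the tax collected from producers, supply shifts: qs = 4(p − 18) + 115.
Solving gives q = 231 with buyers paying $47 and producers receiving $29 (the $18 wedge).
Burden on buyers: $12; on producers: $6. (They sum to $18.)
The less price-elastic side of the market bears the larger share of a per-unit tax.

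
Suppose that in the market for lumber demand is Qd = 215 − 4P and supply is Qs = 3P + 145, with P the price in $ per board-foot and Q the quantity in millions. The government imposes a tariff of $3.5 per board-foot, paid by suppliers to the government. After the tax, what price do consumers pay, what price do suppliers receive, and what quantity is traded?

Consumers pay $11.5; suppliers receive $8; quantity = 169.

Before the tax: set 215 − 4P = 3P + 145 → P* = $10, Q* = 175.
With the tax collected from suppliers, supply shifts: Qs = 3(P − 3.5) + 145.
New equilibrium: consumers pay $11.5, suppliers receive $8, Q = 169. (Wedge: Pb − Ps = 3.5.)
The less price-elastic side of the market bears the larger share of a per-unit tax.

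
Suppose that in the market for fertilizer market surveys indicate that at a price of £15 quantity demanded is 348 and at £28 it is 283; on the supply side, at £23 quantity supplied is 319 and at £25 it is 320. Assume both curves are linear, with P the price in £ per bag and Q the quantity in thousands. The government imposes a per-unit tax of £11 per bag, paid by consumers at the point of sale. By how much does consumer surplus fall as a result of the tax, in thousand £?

Consumer surplus falls by £315.5 thousand.

Demand slope: (283 − 348)/(28 − 15) = -5, so Qd = 423 − 5P.
Supply slope: (320 − 319)/(25 − 23) = 0.5, so Qs = 0.5P + 307.5.
Before the tax: set 423 − 5P = 0.5P + 307.5 → P* = £21, Q* = 318.
With the tax collected from consumers, demand (in seller-price terms) shifts: Qd = 423 − 5(P + 11).
Solving gives Q = 313 with consumers paying £22 and suppliers receiving £11 (the £11 wedge).
ΔCS is the trapezoid between Q = 313 and Q = 318 of height £1: ½ · (318 + 313) · 1 = £315.5.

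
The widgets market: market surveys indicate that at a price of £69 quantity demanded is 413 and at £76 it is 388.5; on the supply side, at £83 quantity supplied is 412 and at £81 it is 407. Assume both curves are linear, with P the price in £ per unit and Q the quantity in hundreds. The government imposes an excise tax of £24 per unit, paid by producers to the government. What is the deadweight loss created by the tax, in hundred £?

Demand slope: (388.5 − 413)/(76 − 69) = -3.5, so Qd = 654.5 − 3.5P.
Supply slope: (407 − 412)/(81 − 83) = 2.5, so Qs = 2.5P + 204.5.
Without the tax, 654.5 − 3.5P = 2.5P + 204.5 gives 6P = 450, so P* = £75 and Q* = 392.
With the tax collected from producers, supply shifts: Qs = 2.5(P − 24) + 204.5.
Solving gives Q = 357 with consumers paying £85 and producers receiving £61 (the £24 wedge).
Quantity falls by |ΔQ| = |392 − 357| = 35.
DWL = ½ · t · |ΔQ| = ½ · 24 · 35 = £420.

Deadweight loss = £420 hundred.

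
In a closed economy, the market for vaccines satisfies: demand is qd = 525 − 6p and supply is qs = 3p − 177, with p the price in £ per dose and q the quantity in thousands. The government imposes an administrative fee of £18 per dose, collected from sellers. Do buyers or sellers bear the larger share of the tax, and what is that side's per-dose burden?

Sellers bear the larger share: £12 per dose.

Before the tax: set 525 − 6p = 3p − 177 → p* = £78, q* = 57.
With the tax collected from sellers, supply shifts: qs = 3(p − 18) − 177.
New equilibrium: buyers pay £84, sellers receive £66, q = 21. (Wedge: pb − ps = 18.)
Per-dose burden: buyers £6, sellers £12.
Sellers take the larger share because supply is less price-elastic here (demand slope 6 vs supply slope 3).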